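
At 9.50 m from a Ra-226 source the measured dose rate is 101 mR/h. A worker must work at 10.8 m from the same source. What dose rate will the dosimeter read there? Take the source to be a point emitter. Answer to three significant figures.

78.1 mR/h

Intensity scales as (d₁/d₂)², so scaling from 9.50 m to 10.8 m:
101 × (9.50/10.8)² = 101 × 0.7737 = 78.14 mR/h.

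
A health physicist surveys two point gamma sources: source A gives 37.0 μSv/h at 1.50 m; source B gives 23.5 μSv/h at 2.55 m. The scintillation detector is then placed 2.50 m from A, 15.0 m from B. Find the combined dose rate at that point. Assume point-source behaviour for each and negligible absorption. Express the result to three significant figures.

14.0 μSv/h

Each source contributes Iᵢ·(dᵢ/rᵢ)²; contributions add.
A: 37.0 × (1.50/2.50)² = 13.32 μSv/h
B: 23.5 × (2.55/15.0)² = 0.6791 μSv/h
Total = 13.32 + 0.6791 = 14.00 μSv/h.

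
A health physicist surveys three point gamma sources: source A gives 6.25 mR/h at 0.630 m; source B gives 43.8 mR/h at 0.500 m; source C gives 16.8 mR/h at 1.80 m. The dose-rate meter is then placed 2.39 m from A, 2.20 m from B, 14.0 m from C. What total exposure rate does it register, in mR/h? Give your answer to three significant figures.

By superposition, sum each source's inverse-square contribution:
A: 6.25 × (0.630/2.39)² = 0.4343 mR/h
B: 43.8 × (0.500/2.20)² = 2.262 mR/h
C: 16.8 × (1.80/14.0)² = 0.2777 mR/h
Total = 0.4343 + 2.262 + 0.2777 = 2.974 mR/h.

2.97 mR/h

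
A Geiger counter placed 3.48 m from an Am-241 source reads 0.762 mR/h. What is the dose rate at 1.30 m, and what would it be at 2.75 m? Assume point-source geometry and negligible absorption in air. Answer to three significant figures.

Intensity scales as (d₁/d₂)², so
At 1.30 m: 0.762 × (3.48/1.30)² = 0.762 × 7.166 = 5.460 mR/h
At 2.75 m: 5.460 × (1.30/2.75)² = 5.460 × 0.2235 = 1.220 mR/h.

5.46 mR/h; 1.22 mR/h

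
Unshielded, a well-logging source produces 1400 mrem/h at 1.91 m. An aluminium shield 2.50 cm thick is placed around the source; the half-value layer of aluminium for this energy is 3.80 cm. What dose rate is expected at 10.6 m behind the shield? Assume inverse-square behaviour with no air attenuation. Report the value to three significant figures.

Distance alone: (1.91/10.6)² = 0.03247, so 1400 × 0.03247 = 45.46 mrem/h.
Shield: 2.50/3.80 = 0.6579 half-value layers → attenuation 2^(−0.6579) = 0.6338.
Combined: 45.46 × 0.6338 = 28.81 mrem/h.

28.8 mrem/h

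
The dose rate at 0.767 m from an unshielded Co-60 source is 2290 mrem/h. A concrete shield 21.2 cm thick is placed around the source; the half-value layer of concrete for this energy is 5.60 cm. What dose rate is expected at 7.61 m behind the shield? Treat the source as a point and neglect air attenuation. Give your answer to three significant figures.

1.69 mrem/h

Distance alone: 2290 × (0.767/7.61)² = 2290 × 0.01016 = 23.27 mrem/h.
Shield: 21.2/5.60 = 3.786 half-value layers → attenuation 2^(−3.786) = 0.07249.
Combined: 23.27 × 0.07249 = 1.687 mrem/h.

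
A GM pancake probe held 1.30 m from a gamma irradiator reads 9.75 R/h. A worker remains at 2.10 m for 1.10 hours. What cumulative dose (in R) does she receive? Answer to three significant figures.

Since intensity falls as 1/r², rate at 2.10 m:
(1.30/2.10)² = 0.3832, so 9.75 × 0.3832 = 3.736 R/h.
Dose = rate × time = 3.736 R/h × 1.100 h = 4.110 R.

4.11 R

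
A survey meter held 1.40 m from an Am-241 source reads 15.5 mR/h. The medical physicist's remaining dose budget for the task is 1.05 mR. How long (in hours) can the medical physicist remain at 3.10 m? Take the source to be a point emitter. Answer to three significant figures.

Since intensity falls as 1/r², rate at 3.10 m:
(1.40/3.10)² = 0.2040, so 15.5 × 0.2040 = 3.162 mR/h.
Stay time = 1.05 mR ÷ 3.162 mR/h = 0.3321 h.

0.332 h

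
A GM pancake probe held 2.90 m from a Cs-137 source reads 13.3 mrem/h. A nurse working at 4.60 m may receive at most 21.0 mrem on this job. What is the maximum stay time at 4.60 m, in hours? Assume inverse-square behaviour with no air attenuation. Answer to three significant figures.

3.97 h

Applying the 1/r² law, rate at 4.60 m:
13.3 × (2.90/4.60)² = 13.3 × 0.3974 = 5.285 mrem/h.
Stay time = 21.0 mrem ÷ 5.285 mrem/h = 3.974 h.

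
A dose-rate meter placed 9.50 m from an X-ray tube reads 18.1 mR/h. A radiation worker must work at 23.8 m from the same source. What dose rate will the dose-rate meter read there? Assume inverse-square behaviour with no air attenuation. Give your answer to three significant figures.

Intensity scales as (d₁/d₂)², so scaling from 9.50 m to 23.8 m:
18.1 × (9.50/23.8)² = 18.1 × 0.1593 = 2.883 mR/h.

2.88 mR/h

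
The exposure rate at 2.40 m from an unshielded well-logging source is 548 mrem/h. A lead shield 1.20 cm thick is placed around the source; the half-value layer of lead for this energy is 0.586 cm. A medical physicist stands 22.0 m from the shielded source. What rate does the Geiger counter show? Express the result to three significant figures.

Distance alone: (2.40/22.0)² = 0.01190, so 548 × 0.01190 = 6.521 mrem/h.
Shield: 1.20/0.586 = 2.048 half-value layers → attenuation 2^(−2.048) = 0.2418.
Combined: 6.521 × 0.2418 = 1.577 mrem/h.

1.58 mrem/h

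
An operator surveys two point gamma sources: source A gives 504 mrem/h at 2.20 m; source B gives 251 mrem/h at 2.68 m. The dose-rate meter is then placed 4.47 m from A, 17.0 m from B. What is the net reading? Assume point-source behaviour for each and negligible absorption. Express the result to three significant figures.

By superposition, sum each source's inverse-square contribution:
A: 504 × (2.20/4.47)² = 122.1 mrem/h
B: 251 × (2.68/17.0)² = 6.238 mrem/h
Total = 122.1 + 6.238 = 128.3 mrem/h.

128 mrem/h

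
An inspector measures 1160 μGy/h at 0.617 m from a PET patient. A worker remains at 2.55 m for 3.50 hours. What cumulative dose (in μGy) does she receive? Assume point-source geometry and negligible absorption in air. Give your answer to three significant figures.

Intensity scales as (d₁/d₂)², so rate at 2.55 m:
(0.617/2.55)² = 0.05855, so 1160 × 0.05855 = 67.92 μGy/h.
Dose = rate × time = 67.92 μGy/h × 3.500 h = 237.7 μGy.

238 μGy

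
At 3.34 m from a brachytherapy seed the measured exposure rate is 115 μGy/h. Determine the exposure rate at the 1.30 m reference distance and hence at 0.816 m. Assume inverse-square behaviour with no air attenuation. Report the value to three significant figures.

Since intensity falls as 1/r²,
At 1.30 m: 115 × (3.34/1.30)² = 115 × 6.601 = 759.1 μGy/h
At 0.816 m: (1.30/0.816)² = 2.538, so 759.1 × 2.538 = 1927 μGy/h.

759 μGy/h; 1930 μGy/h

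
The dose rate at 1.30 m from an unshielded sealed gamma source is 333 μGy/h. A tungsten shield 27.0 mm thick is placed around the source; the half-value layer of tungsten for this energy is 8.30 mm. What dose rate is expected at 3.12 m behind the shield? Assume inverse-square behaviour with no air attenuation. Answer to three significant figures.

6.06 μGy/h

Distance alone: 333 × (1.30/3.12)² = 333 × 0.1736 = 57.81 μGy/h.
Shield: 27.0/8.30 = 3.253 half-value layers → attenuation 2^(−3.253) = 0.1049.
Combined: 57.81 × 0.1049 = 6.064 μGy/h.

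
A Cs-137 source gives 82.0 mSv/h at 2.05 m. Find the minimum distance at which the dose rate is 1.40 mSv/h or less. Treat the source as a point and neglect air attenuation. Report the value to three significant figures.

15.7 m

Using I₁d₁² = I₂d₂², d₂ = d₁·√(I₁/I₂).
I₁/I₂ = 82.0/1.40 = 58.57, so d₂ = 2.05 × √58.57 = 15.69 m.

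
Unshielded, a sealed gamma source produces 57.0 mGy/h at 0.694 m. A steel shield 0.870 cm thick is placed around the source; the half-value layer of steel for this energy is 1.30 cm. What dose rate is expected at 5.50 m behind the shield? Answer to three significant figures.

Distance alone: 57.0 × (0.694/5.50)² = 57.0 × 0.01592 = 0.9074 mGy/h.
Shield: 0.870/1.30 = 0.6692 half-value layers → attenuation 2^(−0.6692) = 0.6289.
Combined: 0.9074 × 0.6289 = 0.5707 mGy/h.

0.571 mGy/h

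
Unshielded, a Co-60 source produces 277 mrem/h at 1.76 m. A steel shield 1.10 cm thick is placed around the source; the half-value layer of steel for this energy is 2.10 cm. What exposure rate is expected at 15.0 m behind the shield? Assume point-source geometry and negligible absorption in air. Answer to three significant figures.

Distance alone: 277 × (1.76/15.0)² = 277 × 0.01377 = 3.814 mrem/h.
Shield: 1.10/2.10 = 0.5238 half-value layers → attenuation 2^(−0.5238) = 0.6955.
Combined: 3.814 × 0.6955 = 2.653 mrem/h.

2.65 mrem/h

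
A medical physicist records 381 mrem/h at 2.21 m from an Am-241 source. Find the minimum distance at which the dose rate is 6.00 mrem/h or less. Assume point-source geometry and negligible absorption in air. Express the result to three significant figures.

Since intensity falls as 1/r², d₂ = d₁·√(I₁/I₂).
I₁/I₂ = 381/6.00 = 63.50, so d₂ = 2.21 × √63.50 = 17.61 m.

17.6 m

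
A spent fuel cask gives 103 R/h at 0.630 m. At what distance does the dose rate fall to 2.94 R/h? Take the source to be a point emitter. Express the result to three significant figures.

3.73 m

Using I₁d₁² = I₂d₂², d₂ = d₁·√(I₁/I₂).
I₁/I₂ = 103/2.94 = 35.03, so d₂ = 0.630 × √35.03 = 3.729 m.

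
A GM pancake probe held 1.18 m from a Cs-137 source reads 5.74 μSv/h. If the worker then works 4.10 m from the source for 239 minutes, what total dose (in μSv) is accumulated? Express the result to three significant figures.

By the inverse-square law, rate at 4.10 m:
5.74 × (1.18/4.10)² = 5.74 × 0.08283 = 0.4754 μSv/h.
Dose = rate × time = 0.4754 μSv/h × 3.983 h = 1.894 μSv.

1.89 μSv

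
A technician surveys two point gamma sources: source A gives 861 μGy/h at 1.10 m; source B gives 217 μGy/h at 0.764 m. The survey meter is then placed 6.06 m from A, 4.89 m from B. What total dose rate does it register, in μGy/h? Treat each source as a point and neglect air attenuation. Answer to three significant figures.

Each source contributes Iᵢ·(dᵢ/rᵢ)²; contributions add.
A: 861 × (1.10/6.06)² = 28.37 μGy/h
B: 217 × (0.764/4.89)² = 5.297 μGy/h
Total = 28.37 + 5.297 = 33.67 μGy/h.

33.7 μGy/h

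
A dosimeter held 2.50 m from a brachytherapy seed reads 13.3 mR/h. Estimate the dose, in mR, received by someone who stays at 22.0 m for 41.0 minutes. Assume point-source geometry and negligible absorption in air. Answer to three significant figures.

0.117 mR

By the inverse-square law, rate at 22.0 m:
13.3 × (2.50/22.0)² = 13.3 × 0.01291 = 0.1717 mR/h.
Dose = rate × time = 0.1717 mR/h × 0.6833 h = 0.1173 mR.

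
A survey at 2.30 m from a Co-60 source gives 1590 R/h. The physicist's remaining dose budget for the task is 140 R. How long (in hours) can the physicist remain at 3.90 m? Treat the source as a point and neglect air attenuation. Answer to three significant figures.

0.253 h

Using I₁d₁² = I₂d₂², rate at 3.90 m:
1590 × (2.30/3.90)² = 1590 × 0.3478 = 553.0 R/h.
Stay time = 140 R ÷ 553.0 R/h = 0.2532 h.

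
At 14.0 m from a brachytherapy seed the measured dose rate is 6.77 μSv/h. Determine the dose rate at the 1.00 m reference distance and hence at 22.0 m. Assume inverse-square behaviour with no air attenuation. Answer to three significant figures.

Intensity scales as (d₁/d₂)², so
At 1.00 m: 6.77 × (14.0/1.00)² = 6.77 × 196.0 = 1327 μSv/h
At 22.0 m: 1327 × (1.00/22.0)² = 1327 × 0.002066 = 2.742 μSv/h.

1330 μSv/h; 2.74 μSv/h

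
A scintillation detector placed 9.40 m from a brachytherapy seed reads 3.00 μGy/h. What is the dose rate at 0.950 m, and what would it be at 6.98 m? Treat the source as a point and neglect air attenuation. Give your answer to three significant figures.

294 μGy/h; 5.44 μGy/h

Using I₁d₁² = I₂d₂²,
At 0.950 m: 3.00 × (9.40/0.950)² = 3.00 × 97.91 = 293.7 μGy/h
At 6.98 m: 293.7 × (0.950/6.98)² = 293.7 × 0.01852 = 5.439 μGy/h.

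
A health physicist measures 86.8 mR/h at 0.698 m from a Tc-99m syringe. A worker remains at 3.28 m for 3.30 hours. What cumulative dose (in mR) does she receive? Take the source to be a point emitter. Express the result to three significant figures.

Since intensity falls as 1/r², rate at 3.28 m:
(0.698/3.28)² = 0.04529, so 86.8 × 0.04529 = 3.931 mR/h.
Dose = rate × time = 3.931 mR/h × 3.300 h = 12.97 mR.

13.0 mR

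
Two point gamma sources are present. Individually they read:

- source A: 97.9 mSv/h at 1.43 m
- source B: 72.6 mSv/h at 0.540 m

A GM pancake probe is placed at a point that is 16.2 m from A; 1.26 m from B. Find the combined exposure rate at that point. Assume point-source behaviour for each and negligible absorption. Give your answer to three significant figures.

By superposition, sum each source's inverse-square contribution:
A: 97.9 × (1.43/16.2)² = 0.7628 mSv/h
B: 72.6 × (0.540/1.26)² = 13.33 mSv/h
Total = 0.7628 + 13.33 = 14.09 mSv/h.

14.1 mSv/h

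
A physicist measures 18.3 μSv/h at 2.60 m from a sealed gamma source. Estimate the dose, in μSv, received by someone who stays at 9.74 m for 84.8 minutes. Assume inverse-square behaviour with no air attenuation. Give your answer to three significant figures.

Using I₁d₁² = I₂d₂², rate at 9.74 m:
18.3 × (2.60/9.74)² = 18.3 × 0.07126 = 1.304 μSv/h.
Dose = rate × time = 1.304 μSv/h × 1.413 h = 1.843 μSv.

1.84 μSv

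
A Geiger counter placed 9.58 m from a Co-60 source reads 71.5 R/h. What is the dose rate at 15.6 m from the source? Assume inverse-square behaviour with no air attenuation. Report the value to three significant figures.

Using I₁d₁² = I₂d₂², scaling from 9.58 m to 15.6 m:
71.5 × (9.58/15.6)² = 71.5 × 0.3771 = 26.96 R/h.

27.0 R/h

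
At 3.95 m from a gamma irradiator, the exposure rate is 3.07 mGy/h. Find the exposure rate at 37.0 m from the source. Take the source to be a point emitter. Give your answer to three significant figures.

By the inverse-square law, the rate at 37.0 m is
3.07 × (3.95/37.0)² = 3.07 × 0.01140 = 0.03500 mGy/h.

0.0350 mGy/h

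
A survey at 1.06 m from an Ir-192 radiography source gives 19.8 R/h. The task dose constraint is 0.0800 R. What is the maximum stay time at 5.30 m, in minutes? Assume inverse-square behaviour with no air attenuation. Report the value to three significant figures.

Using I₁d₁² = I₂d₂², rate at 5.30 m:
(1.06/5.30)² = 0.04000, so 19.8 × 0.04000 = 0.7920 R/h.
Stay time = 0.0800 R ÷ 0.7920 R/h = 0.1010 h = 6.060 min.

6.06 min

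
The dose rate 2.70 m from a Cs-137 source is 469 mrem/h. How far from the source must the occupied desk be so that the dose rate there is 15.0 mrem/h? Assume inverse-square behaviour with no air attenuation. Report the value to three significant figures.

Intensity scales as (d₁/d₂)², so d₂ = d₁·√(I₁/I₂).
I₁/I₂ = 469/15.0 = 31.27, so d₂ = 2.70 × √31.27 = 15.10 m.

15.1 m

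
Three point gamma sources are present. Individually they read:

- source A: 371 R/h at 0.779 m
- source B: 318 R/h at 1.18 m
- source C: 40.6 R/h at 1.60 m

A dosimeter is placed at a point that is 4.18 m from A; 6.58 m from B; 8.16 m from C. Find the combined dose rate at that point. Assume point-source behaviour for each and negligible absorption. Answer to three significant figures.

By superposition, sum each source's inverse-square contribution:
A: 371 × (0.779/4.18)² = 12.89 R/h
B: 318 × (1.18/6.58)² = 10.23 R/h
C: 40.6 × (1.60/8.16)² = 1.561 R/h
Total = 12.89 + 10.23 + 1.561 = 24.68 R/h.

24.7 R/h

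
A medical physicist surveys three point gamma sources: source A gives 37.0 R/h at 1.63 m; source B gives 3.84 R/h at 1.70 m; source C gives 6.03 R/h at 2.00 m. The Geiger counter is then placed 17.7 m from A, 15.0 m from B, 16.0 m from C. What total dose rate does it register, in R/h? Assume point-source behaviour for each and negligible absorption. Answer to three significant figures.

0.457 R/h

Each source contributes Iᵢ·(dᵢ/rᵢ)²; contributions add.
A: 37.0 × (1.63/17.7)² = 0.3138 R/h
B: 3.84 × (1.70/15.0)² = 0.04932 R/h
C: 6.03 × (2.00/16.0)² = 0.09422 R/h
Total = 0.3138 + 0.04932 + 0.09422 = 0.4573 R/h.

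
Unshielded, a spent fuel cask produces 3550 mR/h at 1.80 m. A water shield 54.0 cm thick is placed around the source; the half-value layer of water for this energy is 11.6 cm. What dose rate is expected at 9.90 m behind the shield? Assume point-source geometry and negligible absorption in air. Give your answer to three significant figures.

4.66 mR/h

Distance alone: (1.80/9.90)² = 0.03306, so 3550 × 0.03306 = 117.4 mR/h.
Shield: 54.0/11.6 = 4.655 half-value layers → attenuation 2^(−4.655) = 0.03969.
Combined: 117.4 × 0.03969 = 4.660 mR/h.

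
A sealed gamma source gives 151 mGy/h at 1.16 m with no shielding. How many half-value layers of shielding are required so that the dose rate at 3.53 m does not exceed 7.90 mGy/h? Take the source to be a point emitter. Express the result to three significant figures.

At 3.53 m, distance alone gives 151 × (1.16/3.53)² = 151 × 0.1080 = 16.31 mGy/h.
Further attenuation needed: 16.31/7.90 = 2.065.
n = log₂(2.065) = 1.046 half-value layers.

1.05 half-value layers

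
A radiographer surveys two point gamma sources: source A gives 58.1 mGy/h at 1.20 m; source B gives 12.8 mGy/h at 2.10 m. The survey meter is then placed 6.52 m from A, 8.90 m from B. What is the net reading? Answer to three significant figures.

Each source contributes Iᵢ·(dᵢ/rᵢ)²; contributions add.
A: 58.1 × (1.20/6.52)² = 1.968 mGy/h
B: 12.8 × (2.10/8.90)² = 0.7126 mGy/h
Total = 1.968 + 0.7126 = 2.681 mGy/h.

2.68 mGy/h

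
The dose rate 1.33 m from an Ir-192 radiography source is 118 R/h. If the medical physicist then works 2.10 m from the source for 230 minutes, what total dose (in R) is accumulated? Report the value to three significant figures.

181 R

Applying the 1/r² law, rate at 2.10 m:
118 × (1.33/2.10)² = 118 × 0.4011 = 47.33 R/h.
Dose = rate × time = 47.33 R/h × 3.833 h = 181.4 R.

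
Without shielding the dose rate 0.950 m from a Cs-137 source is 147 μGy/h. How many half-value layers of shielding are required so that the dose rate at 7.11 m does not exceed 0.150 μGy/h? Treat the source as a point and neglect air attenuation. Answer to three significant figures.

4.13 half-value layers

At 7.11 m, distance alone gives 147 × (0.950/7.11)² = 147 × 0.01785 = 2.624 μGy/h.
Further attenuation needed: 2.624/0.150 = 17.49.
n = log₂(17.49) = 4.128 half-value layers.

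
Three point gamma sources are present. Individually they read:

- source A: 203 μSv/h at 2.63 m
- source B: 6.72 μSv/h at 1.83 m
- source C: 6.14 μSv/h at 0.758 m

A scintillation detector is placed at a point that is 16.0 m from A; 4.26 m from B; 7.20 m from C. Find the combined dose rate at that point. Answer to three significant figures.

6.79 μSv/h

Each source contributes Iᵢ·(dᵢ/rᵢ)²; contributions add.
A: 203 × (2.63/16.0)² = 5.485 μSv/h
B: 6.72 × (1.83/4.26)² = 1.240 μSv/h
C: 6.14 × (0.758/7.20)² = 0.06805 μSv/h
Total = 5.485 + 1.240 + 0.06805 = 6.793 μSv/h.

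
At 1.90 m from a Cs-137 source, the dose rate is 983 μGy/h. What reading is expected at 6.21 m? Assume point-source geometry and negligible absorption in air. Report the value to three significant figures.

Using I₁d₁² = I₂d₂², the rate at 6.21 m is
(1.90/6.21)² = 0.09361, so 983 × 0.09361 = 92.02 μGy/h.

92.0 μGy/h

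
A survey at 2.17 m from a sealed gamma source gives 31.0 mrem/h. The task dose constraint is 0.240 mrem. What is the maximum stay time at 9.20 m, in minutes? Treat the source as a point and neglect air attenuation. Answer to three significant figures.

Intensity scales as (d₁/d₂)², so rate at 9.20 m:
31.0 × (2.17/9.20)² = 31.0 × 0.05563 = 1.725 mrem/h.
Stay time = 0.240 mrem ÷ 1.725 mrem/h = 0.1391 h = 8.346 min.

8.35 min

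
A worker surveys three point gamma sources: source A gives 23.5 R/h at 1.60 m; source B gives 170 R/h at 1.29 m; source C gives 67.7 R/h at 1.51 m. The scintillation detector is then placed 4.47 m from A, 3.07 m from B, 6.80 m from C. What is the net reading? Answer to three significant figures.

By superposition, sum each source's inverse-square contribution:
A: 23.5 × (1.60/4.47)² = 3.011 R/h
B: 170 × (1.29/3.07)² = 30.02 R/h
C: 67.7 × (1.51/6.80)² = 3.338 R/h
Total = 3.011 + 30.02 + 3.338 = 36.37 R/h.

36.4 R/h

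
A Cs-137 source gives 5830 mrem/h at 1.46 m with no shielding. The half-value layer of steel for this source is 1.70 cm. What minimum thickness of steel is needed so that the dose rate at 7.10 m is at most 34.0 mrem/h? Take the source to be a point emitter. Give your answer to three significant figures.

4.86 cm

At 7.10 m, distance alone gives (1.46/7.10)² = 0.04229, so 5830 × 0.04229 = 246.6 mrem/h.
Further attenuation needed: 246.6/34.0 = 7.253.
n = log₂(7.253) = 2.859 half-value layers.
Thickness = 2.859 × 1.70 cm = 4.860 cm.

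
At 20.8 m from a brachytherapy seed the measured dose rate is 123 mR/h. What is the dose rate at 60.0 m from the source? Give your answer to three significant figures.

Applying the 1/r² law, scaling from 20.8 m to 60.0 m:
123 × (20.8/60.0)² = 123 × 0.1202 = 14.78 mR/h.

14.8 mR/h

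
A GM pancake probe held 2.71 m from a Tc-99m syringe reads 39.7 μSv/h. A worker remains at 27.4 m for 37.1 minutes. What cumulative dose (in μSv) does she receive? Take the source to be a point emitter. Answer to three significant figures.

Using I₁d₁² = I₂d₂², rate at 27.4 m:
39.7 × (2.71/27.4)² = 39.7 × 0.009782 = 0.3883 μSv/h.
Dose = rate × time = 0.3883 μSv/h × 0.6183 h = 0.2401 μSv.

0.240 μSv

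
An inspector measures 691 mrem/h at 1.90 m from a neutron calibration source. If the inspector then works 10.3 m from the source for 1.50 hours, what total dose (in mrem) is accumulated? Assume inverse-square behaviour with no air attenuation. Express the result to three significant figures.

Applying the 1/r² law, rate at 10.3 m:
691 × (1.90/10.3)² = 691 × 0.03403 = 23.51 mrem/h.
Dose = rate × time = 23.51 mrem/h × 1.500 h = 35.27 mrem.

35.3 mrem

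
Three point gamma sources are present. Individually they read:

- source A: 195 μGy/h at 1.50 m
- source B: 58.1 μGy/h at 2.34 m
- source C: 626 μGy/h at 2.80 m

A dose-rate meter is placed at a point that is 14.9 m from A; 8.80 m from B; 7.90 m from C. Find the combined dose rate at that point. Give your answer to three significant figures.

84.7 μGy/h

By superposition, sum each source's inverse-square contribution:
A: 195 × (1.50/14.9)² = 1.976 μGy/h
B: 58.1 × (2.34/8.80)² = 4.108 μGy/h
C: 626 × (2.80/7.90)² = 78.64 μGy/h
Total = 1.976 + 4.108 + 78.64 = 84.72 μGy/h.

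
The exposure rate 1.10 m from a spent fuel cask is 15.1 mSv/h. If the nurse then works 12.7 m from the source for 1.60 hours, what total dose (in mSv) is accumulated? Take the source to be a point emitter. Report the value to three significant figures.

Intensity scales as (d₁/d₂)², so rate at 12.7 m:
15.1 × (1.10/12.7)² = 15.1 × 0.007502 = 0.1133 mSv/h.
Dose = rate × time = 0.1133 mSv/h × 1.600 h = 0.1813 mSv.

0.181 mSv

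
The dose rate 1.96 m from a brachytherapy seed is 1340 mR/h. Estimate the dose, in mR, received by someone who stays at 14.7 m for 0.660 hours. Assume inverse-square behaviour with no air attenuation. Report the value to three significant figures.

Intensity scales as (d₁/d₂)², so rate at 14.7 m:
(1.96/14.7)² = 0.01778, so 1340 × 0.01778 = 23.83 mR/h.
Dose = rate × time = 23.83 mR/h × 0.6600 h = 15.73 mR.

15.7 mR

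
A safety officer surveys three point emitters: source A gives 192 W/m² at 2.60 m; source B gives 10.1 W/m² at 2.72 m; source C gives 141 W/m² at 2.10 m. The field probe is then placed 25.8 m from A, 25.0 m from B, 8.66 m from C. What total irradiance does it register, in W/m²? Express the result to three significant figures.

By superposition, sum each source's inverse-square contribution:
A: 192 × (2.60/25.8)² = 1.950 W/m²
B: 10.1 × (2.72/25.0)² = 0.1196 W/m²
C: 141 × (2.10/8.66)² = 8.291 W/m²
Total = 1.950 + 0.1196 + 8.291 = 10.36 W/m².

10.4 W/m²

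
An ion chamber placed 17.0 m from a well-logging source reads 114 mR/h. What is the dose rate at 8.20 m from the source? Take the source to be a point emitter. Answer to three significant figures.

Applying the 1/r² law, scaling from 17.0 m to 8.20 m:
114 × (17.0/8.20)² = 114 × 4.298 = 490.0 mR/h.

490 mR/h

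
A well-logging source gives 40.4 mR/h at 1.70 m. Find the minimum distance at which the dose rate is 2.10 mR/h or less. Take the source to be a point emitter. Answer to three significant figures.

7.46 m

Applying the 1/r² law, d₂ = d₁·√(I₁/I₂).
I₁/I₂ = 40.4/2.10 = 19.24, so d₂ = 1.70 × √19.24 = 7.457 m.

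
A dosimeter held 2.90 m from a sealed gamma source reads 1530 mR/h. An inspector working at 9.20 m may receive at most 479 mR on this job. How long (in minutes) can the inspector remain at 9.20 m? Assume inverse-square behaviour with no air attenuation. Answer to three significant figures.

189 min

Since intensity falls as 1/r², rate at 9.20 m:
(2.90/9.20)² = 0.09936, so 1530 × 0.09936 = 152.0 mR/h.
Stay time = 479 mR ÷ 152.0 mR/h = 3.151 h = 189.1 min.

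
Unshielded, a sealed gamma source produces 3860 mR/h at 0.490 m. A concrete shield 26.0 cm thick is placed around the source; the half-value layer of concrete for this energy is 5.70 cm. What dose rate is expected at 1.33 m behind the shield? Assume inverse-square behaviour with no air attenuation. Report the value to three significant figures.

Distance alone: 3860 × (0.490/1.33)² = 3860 × 0.1357 = 523.8 mR/h.
Shield: 26.0/5.70 = 4.561 half-value layers → attenuation 2^(−4.561) = 0.04236.
Combined: 523.8 × 0.04236 = 22.19 mR/h.

22.2 mR/h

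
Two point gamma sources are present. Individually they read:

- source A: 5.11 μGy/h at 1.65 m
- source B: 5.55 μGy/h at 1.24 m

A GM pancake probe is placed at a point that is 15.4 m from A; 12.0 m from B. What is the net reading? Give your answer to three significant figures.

By superposition, sum each source's inverse-square contribution:
A: 5.11 × (1.65/15.4)² = 0.05866 μGy/h
B: 5.55 × (1.24/12.0)² = 0.05926 μGy/h
Total = 0.05866 + 0.05926 = 0.1179 μGy/h.

0.118 μGy/h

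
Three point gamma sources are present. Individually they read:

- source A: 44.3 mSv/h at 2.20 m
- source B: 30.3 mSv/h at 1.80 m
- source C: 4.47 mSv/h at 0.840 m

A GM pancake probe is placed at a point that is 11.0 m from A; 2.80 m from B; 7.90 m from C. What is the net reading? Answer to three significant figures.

By superposition, sum each source's inverse-square contribution:
A: 44.3 × (2.20/11.0)² = 1.772 mSv/h
B: 30.3 × (1.80/2.80)² = 12.52 mSv/h
C: 4.47 × (0.840/7.90)² = 0.05054 mSv/h
Total = 1.772 + 12.52 + 0.05054 = 14.34 mSv/h.

14.3 mSv/h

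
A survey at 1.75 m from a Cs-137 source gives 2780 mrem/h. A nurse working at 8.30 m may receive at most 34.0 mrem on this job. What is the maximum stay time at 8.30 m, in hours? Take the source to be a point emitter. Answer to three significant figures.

Using I₁d₁² = I₂d₂², rate at 8.30 m:
(1.75/8.30)² = 0.04445, so 2780 × 0.04445 = 123.6 mrem/h.
Stay time = 34.0 mrem ÷ 123.6 mrem/h = 0.2751 h.

0.275 h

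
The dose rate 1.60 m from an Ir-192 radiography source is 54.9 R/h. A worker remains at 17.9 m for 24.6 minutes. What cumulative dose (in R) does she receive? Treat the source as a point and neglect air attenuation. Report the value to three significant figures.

0.180 R

Using I₁d₁² = I₂d₂², rate at 17.9 m:
(1.60/17.9)² = 0.007990, so 54.9 × 0.007990 = 0.4387 R/h.
Dose = rate × time = 0.4387 R/h × 0.4100 h = 0.1799 R.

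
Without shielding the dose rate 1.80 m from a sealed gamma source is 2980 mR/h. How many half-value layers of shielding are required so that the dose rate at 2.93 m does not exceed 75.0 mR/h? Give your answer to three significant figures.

3.91 half-value layers

At 2.93 m, distance alone gives (1.80/2.93)² = 0.3774, so 2980 × 0.3774 = 1125 mR/h.
Further attenuation needed: 1125/75.0 = 15.00.
n = log₂(15.00) = 3.907 half-value layers.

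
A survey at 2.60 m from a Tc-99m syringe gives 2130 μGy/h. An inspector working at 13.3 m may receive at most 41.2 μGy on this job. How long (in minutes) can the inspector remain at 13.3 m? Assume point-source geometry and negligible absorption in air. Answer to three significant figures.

30.4 min

Since intensity falls as 1/r², rate at 13.3 m:
2130 × (2.60/13.3)² = 2130 × 0.03822 = 81.41 μGy/h.
Stay time = 41.2 μGy ÷ 81.41 μGy/h = 0.5061 h = 30.37 min.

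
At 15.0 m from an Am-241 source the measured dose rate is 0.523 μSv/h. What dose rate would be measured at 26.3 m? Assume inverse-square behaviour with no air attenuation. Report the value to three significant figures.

0.170 μSv/h

Intensity scales as (d₁/d₂)², so scaling from 15.0 m to 26.3 m:
0.523 × (15.0/26.3)² = 0.523 × 0.3253 = 0.1701 μSv/h.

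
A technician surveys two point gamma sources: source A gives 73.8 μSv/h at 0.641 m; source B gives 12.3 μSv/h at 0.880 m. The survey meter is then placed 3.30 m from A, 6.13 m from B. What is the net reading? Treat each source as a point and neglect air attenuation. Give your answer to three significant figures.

3.04 μSv/h

Each source contributes Iᵢ·(dᵢ/rᵢ)²; contributions add.
A: 73.8 × (0.641/3.30)² = 2.784 μSv/h
B: 12.3 × (0.880/6.13)² = 0.2535 μSv/h
Total = 2.784 + 0.2535 = 3.037 μSv/h.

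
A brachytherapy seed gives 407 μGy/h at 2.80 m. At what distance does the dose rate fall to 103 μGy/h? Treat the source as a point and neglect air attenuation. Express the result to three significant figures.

5.57 m

Since intensity falls as 1/r², d₂ = d₁·√(I₁/I₂).
I₁/I₂ = 407/103 = 3.951, so d₂ = 2.80 × √3.951 = 5.566 m.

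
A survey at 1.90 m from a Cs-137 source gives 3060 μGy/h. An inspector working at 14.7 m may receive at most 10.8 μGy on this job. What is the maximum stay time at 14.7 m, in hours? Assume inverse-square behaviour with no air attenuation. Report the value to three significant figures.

By the inverse-square law, rate at 14.7 m:
(1.90/14.7)² = 0.01671, so 3060 × 0.01671 = 51.13 μGy/h.
Stay time = 10.8 μGy ÷ 51.13 μGy/h = 0.2112 h.

0.211 h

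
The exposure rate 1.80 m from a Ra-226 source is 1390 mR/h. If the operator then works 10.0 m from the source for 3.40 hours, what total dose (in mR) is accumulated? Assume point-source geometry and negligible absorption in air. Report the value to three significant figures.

153 mR

Applying the 1/r² law, rate at 10.0 m:
1390 × (1.80/10.0)² = 1390 × 0.03240 = 45.04 mR/h.
Dose = rate × time = 45.04 mR/h × 3.400 h = 153.1 mR.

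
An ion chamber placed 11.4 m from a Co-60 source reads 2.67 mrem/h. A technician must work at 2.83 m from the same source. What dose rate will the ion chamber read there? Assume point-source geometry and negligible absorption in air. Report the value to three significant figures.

43.3 mrem/h

By the inverse-square law, scaling from 11.4 m to 2.83 m:
2.67 × (11.4/2.83)² = 2.67 × 16.23 = 43.33 mrem/h.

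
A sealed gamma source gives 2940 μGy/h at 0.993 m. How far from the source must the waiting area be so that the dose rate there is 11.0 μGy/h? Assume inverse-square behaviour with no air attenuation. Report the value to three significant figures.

By the inverse-square law, d₂ = d₁·√(I₁/I₂).
I₁/I₂ = 2940/11.0 = 267.3, so d₂ = 0.993 × √267.3 = 16.23 m.

16.2 m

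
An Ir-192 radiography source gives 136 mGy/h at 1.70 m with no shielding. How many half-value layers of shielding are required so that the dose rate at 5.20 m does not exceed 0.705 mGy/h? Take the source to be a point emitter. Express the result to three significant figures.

4.37 half-value layers

At 5.20 m, distance alone gives 136 × (1.70/5.20)² = 136 × 0.1069 = 14.54 mGy/h.
Further attenuation needed: 14.54/0.705 = 20.62.
n = log₂(20.62) = 4.366 half-value layers.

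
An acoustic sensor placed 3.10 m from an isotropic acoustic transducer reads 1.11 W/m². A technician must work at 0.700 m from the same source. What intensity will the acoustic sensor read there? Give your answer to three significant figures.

21.8 W/m²

Intensity scales as (d₁/d₂)², so scaling from 3.10 m to 0.700 m:
(3.10/0.700)² = 19.61, so 1.11 × 19.61 = 21.77 W/m².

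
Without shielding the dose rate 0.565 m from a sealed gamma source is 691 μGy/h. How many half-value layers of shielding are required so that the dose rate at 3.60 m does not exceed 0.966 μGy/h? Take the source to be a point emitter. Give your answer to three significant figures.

At 3.60 m, distance alone gives 691 × (0.565/3.60)² = 691 × 0.02463 = 17.02 μGy/h.
Further attenuation needed: 17.02/0.966 = 17.62.
n = log₂(17.62) = 4.139 half-value layers.

4.14 half-value layers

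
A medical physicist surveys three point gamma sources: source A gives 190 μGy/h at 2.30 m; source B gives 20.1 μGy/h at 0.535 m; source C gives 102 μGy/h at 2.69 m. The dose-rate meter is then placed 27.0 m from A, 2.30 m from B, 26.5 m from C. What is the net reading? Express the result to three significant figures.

By superposition, sum each source's inverse-square contribution:
A: 190 × (2.30/27.0)² = 1.379 μGy/h
B: 20.1 × (0.535/2.30)² = 1.088 μGy/h
C: 102 × (2.69/26.5)² = 1.051 μGy/h
Total = 1.379 + 1.088 + 1.051 = 3.518 μGy/h.

3.52 μGy/h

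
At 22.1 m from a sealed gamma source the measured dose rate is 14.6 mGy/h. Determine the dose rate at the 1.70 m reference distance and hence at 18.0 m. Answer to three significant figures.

2470 mGy/h; 22.0 mGy/h

Since intensity falls as 1/r²,
At 1.70 m: (22.1/1.70)² = 169.0, so 14.6 × 169.0 = 2467 mGy/h
At 18.0 m: 2467 × (1.70/18.0)² = 2467 × 0.008920 = 22.01 mGy/h.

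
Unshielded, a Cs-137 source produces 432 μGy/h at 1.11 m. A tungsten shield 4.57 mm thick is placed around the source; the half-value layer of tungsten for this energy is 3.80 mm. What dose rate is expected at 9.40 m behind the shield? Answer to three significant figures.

2.62 μGy/h

Distance alone: 432 × (1.11/9.40)² = 432 × 0.01394 = 6.022 μGy/h.
Shield: 4.57/3.80 = 1.203 half-value layers → attenuation 2^(−1.203) = 0.4344.
Combined: 6.022 × 0.4344 = 2.616 μGy/h.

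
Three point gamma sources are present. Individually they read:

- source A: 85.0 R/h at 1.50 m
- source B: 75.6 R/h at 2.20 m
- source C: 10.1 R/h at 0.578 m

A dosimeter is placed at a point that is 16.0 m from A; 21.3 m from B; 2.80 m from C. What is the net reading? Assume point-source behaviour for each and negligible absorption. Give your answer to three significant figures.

Each source contributes Iᵢ·(dᵢ/rᵢ)²; contributions add.
A: 85.0 × (1.50/16.0)² = 0.7471 R/h
B: 75.6 × (2.20/21.3)² = 0.8065 R/h
C: 10.1 × (0.578/2.80)² = 0.4304 R/h
Total = 0.7471 + 0.8065 + 0.4304 = 1.984 R/h.

1.98 R/h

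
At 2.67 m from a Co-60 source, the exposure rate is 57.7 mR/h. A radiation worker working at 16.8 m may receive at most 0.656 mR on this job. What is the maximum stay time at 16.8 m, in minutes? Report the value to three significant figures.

Using I₁d₁² = I₂d₂², rate at 16.8 m:
(2.67/16.8)² = 0.02526, so 57.7 × 0.02526 = 1.458 mR/h.
Stay time = 0.656 mR ÷ 1.458 mR/h = 0.4499 h = 26.99 min.

27.0 min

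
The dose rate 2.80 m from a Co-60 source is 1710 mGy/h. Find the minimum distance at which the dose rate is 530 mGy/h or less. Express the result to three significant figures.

Since intensity falls as 1/r², d₂ = d₁·√(I₁/I₂).
I₁/I₂ = 1710/530 = 3.226, so d₂ = 2.80 × √3.226 = 5.029 m.

5.03 m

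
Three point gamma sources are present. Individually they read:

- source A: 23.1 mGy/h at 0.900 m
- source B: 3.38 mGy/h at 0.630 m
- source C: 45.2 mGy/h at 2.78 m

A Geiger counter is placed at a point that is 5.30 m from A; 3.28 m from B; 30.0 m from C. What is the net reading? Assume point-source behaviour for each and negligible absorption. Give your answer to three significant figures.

By superposition, sum each source's inverse-square contribution:
A: 23.1 × (0.900/5.30)² = 0.6661 mGy/h
B: 3.38 × (0.630/3.28)² = 0.1247 mGy/h
C: 45.2 × (2.78/30.0)² = 0.3881 mGy/h
Total = 0.6661 + 0.1247 + 0.3881 = 1.179 mGy/h.

1.18 mGy/h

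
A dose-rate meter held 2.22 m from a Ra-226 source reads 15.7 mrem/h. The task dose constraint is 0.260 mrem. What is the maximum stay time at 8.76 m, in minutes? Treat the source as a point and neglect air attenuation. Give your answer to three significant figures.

15.5 min

Intensity scales as (d₁/d₂)², so rate at 8.76 m:
15.7 × (2.22/8.76)² = 15.7 × 0.06422 = 1.008 mrem/h.
Stay time = 0.260 mrem ÷ 1.008 mrem/h = 0.2579 h = 15.47 min.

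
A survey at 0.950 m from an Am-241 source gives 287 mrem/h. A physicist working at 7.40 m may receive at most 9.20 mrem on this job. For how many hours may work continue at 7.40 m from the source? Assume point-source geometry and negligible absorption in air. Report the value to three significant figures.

1.95 h

By the inverse-square law, rate at 7.40 m:
(0.950/7.40)² = 0.01648, so 287 × 0.01648 = 4.730 mrem/h.
Stay time = 9.20 mrem ÷ 4.730 mrem/h = 1.945 h.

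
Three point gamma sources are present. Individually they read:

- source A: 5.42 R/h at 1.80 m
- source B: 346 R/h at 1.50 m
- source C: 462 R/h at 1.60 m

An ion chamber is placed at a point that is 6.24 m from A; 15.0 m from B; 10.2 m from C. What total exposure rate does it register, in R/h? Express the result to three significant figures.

Each source contributes Iᵢ·(dᵢ/rᵢ)²; contributions add.
A: 5.42 × (1.80/6.24)² = 0.4510 R/h
B: 346 × (1.50/15.0)² = 3.460 R/h
C: 462 × (1.60/10.2)² = 11.37 R/h
Total = 0.4510 + 3.460 + 11.37 = 15.28 R/h.

15.3 R/h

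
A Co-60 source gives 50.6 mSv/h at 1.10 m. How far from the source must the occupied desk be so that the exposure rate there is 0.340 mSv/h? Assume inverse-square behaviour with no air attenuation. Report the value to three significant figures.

13.4 m

By the inverse-square law, d₂ = d₁·√(I₁/I₂).
I₁/I₂ = 50.6/0.340 = 148.8, so d₂ = 1.10 × √148.8 = 13.42 m.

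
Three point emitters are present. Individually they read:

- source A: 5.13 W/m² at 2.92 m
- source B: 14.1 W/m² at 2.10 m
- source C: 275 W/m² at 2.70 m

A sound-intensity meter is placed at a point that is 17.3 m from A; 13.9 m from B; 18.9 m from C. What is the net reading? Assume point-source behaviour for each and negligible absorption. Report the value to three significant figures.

By superposition, sum each source's inverse-square contribution:
A: 5.13 × (2.92/17.3)² = 0.1461 W/m²
B: 14.1 × (2.10/13.9)² = 0.3218 W/m²
C: 275 × (2.70/18.9)² = 5.612 W/m²
Total = 0.1461 + 0.3218 + 5.612 = 6.080 W/m².

6.08 W/m²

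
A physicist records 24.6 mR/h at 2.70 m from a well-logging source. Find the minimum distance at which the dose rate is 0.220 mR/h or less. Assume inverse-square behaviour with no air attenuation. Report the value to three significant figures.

28.6 m

Using I₁d₁² = I₂d₂², d₂ = d₁·√(I₁/I₂).
I₁/I₂ = 24.6/0.220 = 111.8, so d₂ = 2.70 × √111.8 = 28.55 m.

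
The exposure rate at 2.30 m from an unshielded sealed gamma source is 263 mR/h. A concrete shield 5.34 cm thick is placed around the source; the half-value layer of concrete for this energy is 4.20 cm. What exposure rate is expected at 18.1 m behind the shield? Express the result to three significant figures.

1.76 mR/h

Distance alone: (2.30/18.1)² = 0.01615, so 263 × 0.01615 = 4.247 mR/h.
Shield: 5.34/4.20 = 1.271 half-value layers → attenuation 2^(−1.271) = 0.4144.
Combined: 4.247 × 0.4144 = 1.760 mR/h.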